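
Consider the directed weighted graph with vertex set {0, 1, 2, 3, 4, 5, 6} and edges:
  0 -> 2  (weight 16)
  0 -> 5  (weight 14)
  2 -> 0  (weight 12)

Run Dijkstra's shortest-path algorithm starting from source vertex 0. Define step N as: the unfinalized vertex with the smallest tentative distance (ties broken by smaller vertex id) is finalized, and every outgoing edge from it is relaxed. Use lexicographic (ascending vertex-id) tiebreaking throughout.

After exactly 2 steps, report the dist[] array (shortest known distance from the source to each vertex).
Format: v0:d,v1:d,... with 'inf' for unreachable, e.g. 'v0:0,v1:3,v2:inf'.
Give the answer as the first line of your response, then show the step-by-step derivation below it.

v0:0,v1:inf,v2:16,v3:inf,v4:inf,v5:14,v6:inf

step 1: dist = v0:0,v1:inf,v2:16,v3:inf,v4:inf,v5:14,v6:inf
step 2: dist = v0:0,v1:inf,v2:16,v3:inf,v4:inf,v5:14,v6:inf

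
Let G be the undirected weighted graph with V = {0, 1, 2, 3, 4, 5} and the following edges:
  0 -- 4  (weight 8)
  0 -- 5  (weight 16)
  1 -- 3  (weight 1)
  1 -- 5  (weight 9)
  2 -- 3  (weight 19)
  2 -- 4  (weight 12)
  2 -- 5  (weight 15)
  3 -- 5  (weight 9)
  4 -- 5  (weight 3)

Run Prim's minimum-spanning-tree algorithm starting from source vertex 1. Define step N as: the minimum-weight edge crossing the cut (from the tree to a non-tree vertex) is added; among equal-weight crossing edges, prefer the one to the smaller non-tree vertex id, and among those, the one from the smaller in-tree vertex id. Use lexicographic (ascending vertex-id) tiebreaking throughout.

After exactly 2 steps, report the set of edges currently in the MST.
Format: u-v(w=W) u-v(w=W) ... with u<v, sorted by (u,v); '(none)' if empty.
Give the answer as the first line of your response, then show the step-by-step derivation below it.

1-3(w=1) 1-5(w=9)

step 1: add edge 1-3 (w=1); MST = {1-3(w=1)}
step 2: add edge 1-5 (w=9); MST = {1-3(w=1) 1-5(w=9)}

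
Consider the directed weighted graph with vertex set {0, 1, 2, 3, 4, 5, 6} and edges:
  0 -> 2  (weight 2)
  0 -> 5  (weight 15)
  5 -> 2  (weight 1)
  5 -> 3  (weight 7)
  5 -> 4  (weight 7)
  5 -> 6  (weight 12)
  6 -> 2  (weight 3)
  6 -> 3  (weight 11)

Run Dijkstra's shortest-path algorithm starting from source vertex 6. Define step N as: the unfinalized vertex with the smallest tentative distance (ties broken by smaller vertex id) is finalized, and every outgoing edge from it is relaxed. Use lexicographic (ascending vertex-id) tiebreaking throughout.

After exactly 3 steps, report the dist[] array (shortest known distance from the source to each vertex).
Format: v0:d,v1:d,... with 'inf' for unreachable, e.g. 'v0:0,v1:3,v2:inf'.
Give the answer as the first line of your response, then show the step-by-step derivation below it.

v0:inf,v1:inf,v2:3,v3:11,v4:inf,v5:inf,v6:0

step 1: dist = v0:inf,v1:inf,v2:3,v3:11,v4:inf,v5:inf,v6:0
step 2: dist = v0:inf,v1:inf,v2:3,v3:11,v4:inf,v5:inf,v6:0
step 3: dist = v0:inf,v1:inf,v2:3,v3:11,v4:inf,v5:inf,v6:0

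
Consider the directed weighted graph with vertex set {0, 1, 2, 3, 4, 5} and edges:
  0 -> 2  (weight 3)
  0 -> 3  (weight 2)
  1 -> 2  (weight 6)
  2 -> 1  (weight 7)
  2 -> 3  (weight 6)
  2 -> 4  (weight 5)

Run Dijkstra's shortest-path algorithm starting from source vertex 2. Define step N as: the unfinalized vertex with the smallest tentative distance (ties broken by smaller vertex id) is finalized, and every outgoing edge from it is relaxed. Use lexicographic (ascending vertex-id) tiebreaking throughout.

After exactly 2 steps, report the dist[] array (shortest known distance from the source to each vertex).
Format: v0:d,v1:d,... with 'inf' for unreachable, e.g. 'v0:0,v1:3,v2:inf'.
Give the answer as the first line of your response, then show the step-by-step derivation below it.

v0:inf,v1:7,v2:0,v3:6,v4:5,v5:inf

step 1: dist = v0:inf,v1:7,v2:0,v3:6,v4:5,v5:inf
step 2: dist = v0:inf,v1:7,v2:0,v3:6,v4:5,v5:inf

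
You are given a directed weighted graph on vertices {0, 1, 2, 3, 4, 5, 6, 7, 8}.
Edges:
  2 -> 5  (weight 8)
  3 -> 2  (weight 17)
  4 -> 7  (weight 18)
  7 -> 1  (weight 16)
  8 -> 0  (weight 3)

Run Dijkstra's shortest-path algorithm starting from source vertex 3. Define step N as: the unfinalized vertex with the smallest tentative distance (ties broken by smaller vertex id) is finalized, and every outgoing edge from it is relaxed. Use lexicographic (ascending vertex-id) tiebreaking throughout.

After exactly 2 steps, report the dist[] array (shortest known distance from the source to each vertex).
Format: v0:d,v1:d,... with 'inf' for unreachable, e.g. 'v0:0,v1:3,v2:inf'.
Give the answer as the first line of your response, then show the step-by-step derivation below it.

v0:inf,v1:inf,v2:17,v3:0,v4:inf,v5:25,v6:inf,v7:inf,v8:inf

step 1: dist = v0:inf,v1:inf,v2:17,v3:0,v4:inf,v5:inf,v6:inf,v7:inf,v8:inf
step 2: dist = v0:inf,v1:inf,v2:17,v3:0,v4:inf,v5:25,v6:inf,v7:inf,v8:inf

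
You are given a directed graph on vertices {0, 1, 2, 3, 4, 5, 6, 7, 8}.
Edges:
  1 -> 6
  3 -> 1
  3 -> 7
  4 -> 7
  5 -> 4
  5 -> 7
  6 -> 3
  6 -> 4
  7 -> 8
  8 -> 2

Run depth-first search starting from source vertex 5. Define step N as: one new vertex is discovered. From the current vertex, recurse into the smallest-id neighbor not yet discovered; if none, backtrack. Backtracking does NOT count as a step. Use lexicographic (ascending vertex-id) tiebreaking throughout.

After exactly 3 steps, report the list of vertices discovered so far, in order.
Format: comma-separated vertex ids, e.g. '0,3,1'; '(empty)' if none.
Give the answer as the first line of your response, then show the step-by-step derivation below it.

5,4,7

step 1: discover 5; path=5; order=5
step 2: discover 4; path=5>4; order=5,4
step 3: discover 7; path=5>4>7; order=5,4,7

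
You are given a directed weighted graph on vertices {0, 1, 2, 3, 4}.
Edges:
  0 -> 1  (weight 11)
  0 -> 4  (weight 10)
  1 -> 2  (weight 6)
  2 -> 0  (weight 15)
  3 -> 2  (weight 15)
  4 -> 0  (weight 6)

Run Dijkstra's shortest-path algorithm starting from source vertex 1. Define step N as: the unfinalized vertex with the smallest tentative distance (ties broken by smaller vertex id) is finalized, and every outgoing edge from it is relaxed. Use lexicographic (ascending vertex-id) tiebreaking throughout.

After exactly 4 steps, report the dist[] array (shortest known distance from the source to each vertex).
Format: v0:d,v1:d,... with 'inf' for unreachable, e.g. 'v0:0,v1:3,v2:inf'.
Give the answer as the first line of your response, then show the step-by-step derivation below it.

v0:21,v1:0,v2:6,v3:inf,v4:31

step 1: dist = v0:inf,v1:0,v2:6,v3:inf,v4:inf
step 2: dist = v0:21,v1:0,v2:6,v3:inf,v4:inf
step 3: dist = v0:21,v1:0,v2:6,v3:inf,v4:31
step 4: dist = v0:21,v1:0,v2:6,v3:inf,v4:31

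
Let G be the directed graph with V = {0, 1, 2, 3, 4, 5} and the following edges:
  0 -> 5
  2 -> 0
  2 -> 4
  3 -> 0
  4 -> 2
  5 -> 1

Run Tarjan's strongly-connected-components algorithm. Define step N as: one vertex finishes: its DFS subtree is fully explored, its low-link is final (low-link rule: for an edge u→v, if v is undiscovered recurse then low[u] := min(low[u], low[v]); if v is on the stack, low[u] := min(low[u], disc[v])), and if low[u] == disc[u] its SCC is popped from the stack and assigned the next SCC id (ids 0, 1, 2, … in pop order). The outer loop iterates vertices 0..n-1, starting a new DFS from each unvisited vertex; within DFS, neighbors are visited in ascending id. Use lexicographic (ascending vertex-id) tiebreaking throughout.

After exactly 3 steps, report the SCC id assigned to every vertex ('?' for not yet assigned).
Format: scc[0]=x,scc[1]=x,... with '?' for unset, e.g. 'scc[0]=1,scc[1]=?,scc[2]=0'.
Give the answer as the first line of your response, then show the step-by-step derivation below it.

scc[0]=2,scc[1]=0,scc[2]=?,scc[3]=?,scc[4]=?,scc[5]=1

step 1: low=(low[0]=0,low[1]=2,low[2]=?,low[3]=?,low[4]=?,low[5]=1); scc=(scc[0]=?,scc[1]=0,scc[2]=?,scc[3]=?,scc[4]=?,scc[5]=?)
step 2: low=(low[0]=0,low[1]=2,low[2]=?,low[3]=?,low[4]=?,low[5]=1); scc=(scc[0]=?,scc[1]=0,scc[2]=?,scc[3]=?,scc[4]=?,scc[5]=1)
step 3: low=(low[0]=0,low[1]=2,low[2]=?,low[3]=?,low[4]=?,low[5]=1); scc=(scc[0]=2,scc[1]=0,scc[2]=?,scc[3]=?,scc[4]=?,scc[5]=1)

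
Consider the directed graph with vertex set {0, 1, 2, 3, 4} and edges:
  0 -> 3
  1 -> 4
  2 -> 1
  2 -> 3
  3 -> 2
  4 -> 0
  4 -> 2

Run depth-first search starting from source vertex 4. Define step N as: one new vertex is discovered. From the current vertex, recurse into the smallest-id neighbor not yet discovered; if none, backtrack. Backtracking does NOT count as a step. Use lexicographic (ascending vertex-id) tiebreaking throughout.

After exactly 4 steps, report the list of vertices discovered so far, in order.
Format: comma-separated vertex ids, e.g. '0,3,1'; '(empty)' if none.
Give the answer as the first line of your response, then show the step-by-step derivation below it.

4,0,3,2

step 1: discover 4; path=4; order=4
step 2: discover 0; path=4>0; order=4,0
step 3: discover 3; path=4>0>3; order=4,0,3
step 4: discover 2; path=4>0>3>2; order=4,0,3,2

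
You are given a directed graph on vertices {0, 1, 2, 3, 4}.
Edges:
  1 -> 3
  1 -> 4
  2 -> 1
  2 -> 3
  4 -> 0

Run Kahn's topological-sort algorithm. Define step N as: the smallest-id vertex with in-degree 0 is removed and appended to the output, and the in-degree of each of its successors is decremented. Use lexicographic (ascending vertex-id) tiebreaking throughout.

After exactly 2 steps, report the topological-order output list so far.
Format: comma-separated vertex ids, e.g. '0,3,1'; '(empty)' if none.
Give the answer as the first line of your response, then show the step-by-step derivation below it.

2,1

step 1: output 2; order=[2]; indeg=(1,0,0,1,1)
step 2: output 1; order=[2,1]; indeg=(1,0,0,0,0)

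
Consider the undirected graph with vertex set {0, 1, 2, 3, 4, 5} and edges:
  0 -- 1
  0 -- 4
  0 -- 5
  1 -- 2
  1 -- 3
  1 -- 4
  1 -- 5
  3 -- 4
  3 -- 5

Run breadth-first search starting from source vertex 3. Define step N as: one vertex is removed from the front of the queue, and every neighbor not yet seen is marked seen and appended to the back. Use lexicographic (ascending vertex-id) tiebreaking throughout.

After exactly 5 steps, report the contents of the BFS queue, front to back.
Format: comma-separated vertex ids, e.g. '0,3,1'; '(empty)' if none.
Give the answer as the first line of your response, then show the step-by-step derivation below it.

2

step 1: dequeue 3; queue=[1,4,5]; order=3
step 2: dequeue 1; queue=[4,5,0,2]; order=3,1
step 3: dequeue 4; queue=[5,0,2]; order=3,1,4
step 4: dequeue 5; queue=[0,2]; order=3,1,4,5
step 5: dequeue 0; queue=[2]; order=3,1,4,5,0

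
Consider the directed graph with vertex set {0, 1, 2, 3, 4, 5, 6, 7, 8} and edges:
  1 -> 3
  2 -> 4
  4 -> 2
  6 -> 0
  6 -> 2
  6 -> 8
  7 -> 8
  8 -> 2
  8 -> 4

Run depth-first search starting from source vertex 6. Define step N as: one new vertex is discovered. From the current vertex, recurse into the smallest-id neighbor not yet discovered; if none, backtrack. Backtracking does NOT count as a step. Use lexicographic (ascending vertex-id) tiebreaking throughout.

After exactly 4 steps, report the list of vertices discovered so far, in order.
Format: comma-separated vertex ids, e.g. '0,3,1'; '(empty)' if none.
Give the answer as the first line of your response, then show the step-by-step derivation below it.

6,0,2,4

step 1: discover 6; path=6; order=6
step 2: discover 0; path=6>0; order=6,0
step 3: discover 2; path=6>2; order=6,0,2
step 4: discover 4; path=6>2>4; order=6,0,2,4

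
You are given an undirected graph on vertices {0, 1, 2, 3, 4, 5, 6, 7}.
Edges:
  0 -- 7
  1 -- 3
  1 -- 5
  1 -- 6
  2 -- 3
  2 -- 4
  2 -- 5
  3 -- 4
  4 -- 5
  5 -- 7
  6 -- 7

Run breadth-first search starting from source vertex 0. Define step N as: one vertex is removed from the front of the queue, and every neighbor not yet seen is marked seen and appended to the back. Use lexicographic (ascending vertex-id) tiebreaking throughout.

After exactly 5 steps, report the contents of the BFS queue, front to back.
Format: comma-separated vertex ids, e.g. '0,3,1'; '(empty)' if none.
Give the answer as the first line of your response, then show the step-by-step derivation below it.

2,4,3

step 1: dequeue 0; queue=[7]; order=0
step 2: dequeue 7; queue=[5,6]; order=0,7
step 3: dequeue 5; queue=[6,1,2,4]; order=0,7,5
step 4: dequeue 6; queue=[1,2,4]; order=0,7,5,6
step 5: dequeue 1; queue=[2,4,3]; order=0,7,5,6,1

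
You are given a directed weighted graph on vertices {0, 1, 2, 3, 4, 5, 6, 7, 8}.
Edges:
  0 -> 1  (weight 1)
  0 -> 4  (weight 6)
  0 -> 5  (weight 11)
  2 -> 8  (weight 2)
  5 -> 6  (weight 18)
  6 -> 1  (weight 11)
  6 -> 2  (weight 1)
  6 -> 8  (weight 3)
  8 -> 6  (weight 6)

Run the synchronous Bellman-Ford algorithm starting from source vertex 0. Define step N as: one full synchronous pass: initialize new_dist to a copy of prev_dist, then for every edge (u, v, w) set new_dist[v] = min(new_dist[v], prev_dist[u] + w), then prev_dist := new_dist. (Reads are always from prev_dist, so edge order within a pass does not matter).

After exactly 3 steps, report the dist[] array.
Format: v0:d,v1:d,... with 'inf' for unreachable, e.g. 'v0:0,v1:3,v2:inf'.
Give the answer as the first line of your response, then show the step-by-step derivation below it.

v0:0,v1:1,v2:30,v3:inf,v4:6,v5:11,v6:29,v7:inf,v8:32

step 1: dist = v0:0,v1:1,v2:inf,v3:inf,v4:6,v5:11,v6:inf,v7:inf,v8:inf
step 2: dist = v0:0,v1:1,v2:inf,v3:inf,v4:6,v5:11,v6:29,v7:inf,v8:inf
step 3: dist = v0:0,v1:1,v2:30,v3:inf,v4:6,v5:11,v6:29,v7:inf,v8:32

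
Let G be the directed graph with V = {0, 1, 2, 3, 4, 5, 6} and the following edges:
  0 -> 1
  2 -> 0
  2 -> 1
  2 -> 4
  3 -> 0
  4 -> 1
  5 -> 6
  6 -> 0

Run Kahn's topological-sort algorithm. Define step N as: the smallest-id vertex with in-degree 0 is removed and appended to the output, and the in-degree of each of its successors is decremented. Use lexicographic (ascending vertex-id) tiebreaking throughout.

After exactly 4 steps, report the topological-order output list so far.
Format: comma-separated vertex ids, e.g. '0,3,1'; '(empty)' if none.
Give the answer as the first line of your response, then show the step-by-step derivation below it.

2,3,4,5

step 1: output 2; order=[2]; indeg=(2,2,0,0,0,0,1)
step 2: output 3; order=[2,3]; indeg=(1,2,0,0,0,0,1)
step 3: output 4; order=[2,3,4]; indeg=(1,1,0,0,0,0,1)
step 4: output 5; order=[2,3,4,5]; indeg=(1,1,0,0,0,0,0)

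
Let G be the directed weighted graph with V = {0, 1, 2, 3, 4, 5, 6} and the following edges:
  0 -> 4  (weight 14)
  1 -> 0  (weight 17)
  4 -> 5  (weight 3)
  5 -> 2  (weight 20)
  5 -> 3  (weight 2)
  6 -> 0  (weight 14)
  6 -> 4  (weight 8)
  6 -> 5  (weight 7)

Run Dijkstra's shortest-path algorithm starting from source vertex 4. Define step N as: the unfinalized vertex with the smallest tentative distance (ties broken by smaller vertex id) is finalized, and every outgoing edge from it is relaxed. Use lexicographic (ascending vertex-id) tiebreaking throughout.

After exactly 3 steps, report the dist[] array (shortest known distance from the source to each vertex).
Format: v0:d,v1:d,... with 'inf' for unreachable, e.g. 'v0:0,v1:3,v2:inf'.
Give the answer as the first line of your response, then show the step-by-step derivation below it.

v0:inf,v1:inf,v2:23,v3:5,v4:0,v5:3,v6:inf

step 1: dist = v0:inf,v1:inf,v2:inf,v3:inf,v4:0,v5:3,v6:inf
step 2: dist = v0:inf,v1:inf,v2:23,v3:5,v4:0,v5:3,v6:inf
step 3: dist = v0:inf,v1:inf,v2:23,v3:5,v4:0,v5:3,v6:inf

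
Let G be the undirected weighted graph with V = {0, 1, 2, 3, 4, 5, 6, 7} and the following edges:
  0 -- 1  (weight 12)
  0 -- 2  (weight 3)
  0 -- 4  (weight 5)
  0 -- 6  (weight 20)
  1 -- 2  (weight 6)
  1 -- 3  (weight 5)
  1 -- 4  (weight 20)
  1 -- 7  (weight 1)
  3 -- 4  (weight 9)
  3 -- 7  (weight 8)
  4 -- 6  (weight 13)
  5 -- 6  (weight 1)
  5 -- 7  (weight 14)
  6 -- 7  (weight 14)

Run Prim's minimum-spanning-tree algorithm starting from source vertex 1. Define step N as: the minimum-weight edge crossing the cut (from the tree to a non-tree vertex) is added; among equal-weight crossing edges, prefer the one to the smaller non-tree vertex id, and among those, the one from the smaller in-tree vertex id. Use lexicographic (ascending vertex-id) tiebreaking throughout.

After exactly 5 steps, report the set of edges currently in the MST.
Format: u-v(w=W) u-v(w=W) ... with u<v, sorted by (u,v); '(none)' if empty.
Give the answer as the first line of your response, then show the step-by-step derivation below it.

0-2(w=3) 0-4(w=5) 1-2(w=6) 1-3(w=5) 1-7(w=1)

step 1: add edge 1-7 (w=1); MST = {1-7(w=1)}
step 2: add edge 1-3 (w=5); MST = {1-3(w=5) 1-7(w=1)}
step 3: add edge 1-2 (w=6); MST = {1-2(w=6) 1-3(w=5) 1-7(w=1)}
step 4: add edge 0-2 (w=3); MST = {0-2(w=3) 1-2(w=6) 1-3(w=5) 1-7(w=1)}
step 5: add edge 0-4 (w=5); MST = {0-2(w=3) 0-4(w=5) 1-2(w=6) 1-3(w=5) 1-7(w=1)}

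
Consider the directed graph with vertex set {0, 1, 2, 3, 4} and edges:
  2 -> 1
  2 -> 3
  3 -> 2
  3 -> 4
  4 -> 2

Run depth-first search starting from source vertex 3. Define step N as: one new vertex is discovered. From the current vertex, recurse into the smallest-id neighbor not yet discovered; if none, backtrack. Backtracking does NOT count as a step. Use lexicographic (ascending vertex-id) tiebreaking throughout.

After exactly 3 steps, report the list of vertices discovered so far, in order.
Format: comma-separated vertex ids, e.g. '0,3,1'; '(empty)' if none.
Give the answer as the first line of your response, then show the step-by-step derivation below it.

3,2,1

step 1: discover 3; path=3; order=3
step 2: discover 2; path=3>2; order=3,2
step 3: discover 1; path=3>2>1; order=3,2,1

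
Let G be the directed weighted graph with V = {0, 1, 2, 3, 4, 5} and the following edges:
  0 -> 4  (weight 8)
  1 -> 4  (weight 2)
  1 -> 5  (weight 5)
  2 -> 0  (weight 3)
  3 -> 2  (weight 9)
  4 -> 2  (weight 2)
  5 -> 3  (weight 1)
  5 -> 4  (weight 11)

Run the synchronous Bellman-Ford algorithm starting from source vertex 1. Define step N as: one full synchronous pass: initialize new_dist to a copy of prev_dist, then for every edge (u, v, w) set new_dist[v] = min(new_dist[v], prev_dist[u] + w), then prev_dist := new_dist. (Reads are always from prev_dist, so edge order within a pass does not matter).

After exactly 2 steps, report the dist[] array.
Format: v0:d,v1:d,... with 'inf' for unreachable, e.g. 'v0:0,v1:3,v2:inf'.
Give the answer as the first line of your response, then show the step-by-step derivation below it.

v0:inf,v1:0,v2:4,v3:6,v4:2,v5:5

step 1: dist = v0:inf,v1:0,v2:inf,v3:inf,v4:2,v5:5
step 2: dist = v0:inf,v1:0,v2:4,v3:6,v4:2,v5:5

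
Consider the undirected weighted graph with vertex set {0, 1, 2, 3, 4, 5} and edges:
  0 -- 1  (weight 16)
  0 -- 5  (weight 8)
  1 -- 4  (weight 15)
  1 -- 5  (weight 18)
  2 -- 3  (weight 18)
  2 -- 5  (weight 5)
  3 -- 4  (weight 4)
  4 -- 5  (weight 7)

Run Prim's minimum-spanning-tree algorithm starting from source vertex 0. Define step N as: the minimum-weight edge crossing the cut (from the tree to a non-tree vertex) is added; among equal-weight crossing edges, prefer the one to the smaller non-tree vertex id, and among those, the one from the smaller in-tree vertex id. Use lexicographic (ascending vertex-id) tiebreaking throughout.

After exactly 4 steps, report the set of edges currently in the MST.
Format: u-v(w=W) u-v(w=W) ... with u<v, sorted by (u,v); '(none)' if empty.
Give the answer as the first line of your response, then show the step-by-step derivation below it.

0-5(w=8) 2-5(w=5) 3-4(w=4) 4-5(w=7)

step 1: add edge 0-5 (w=8); MST = {0-5(w=8)}
step 2: add edge 2-5 (w=5); MST = {0-5(w=8) 2-5(w=5)}
step 3: add edge 4-5 (w=7); MST = {0-5(w=8) 2-5(w=5) 4-5(w=7)}
step 4: add edge 3-4 (w=4); MST = {0-5(w=8) 2-5(w=5) 3-4(w=4) 4-5(w=7)}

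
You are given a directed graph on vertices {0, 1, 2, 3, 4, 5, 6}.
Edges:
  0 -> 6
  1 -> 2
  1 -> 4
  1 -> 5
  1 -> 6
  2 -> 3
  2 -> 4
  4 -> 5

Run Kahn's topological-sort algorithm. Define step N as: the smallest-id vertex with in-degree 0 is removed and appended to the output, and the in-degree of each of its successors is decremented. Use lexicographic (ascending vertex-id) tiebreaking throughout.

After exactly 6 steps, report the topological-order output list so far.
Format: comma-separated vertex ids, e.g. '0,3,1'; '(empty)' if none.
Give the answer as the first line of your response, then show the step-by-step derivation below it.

0,1,2,3,4,5

step 1: output 0; order=[0]; indeg=(0,0,1,1,2,2,1)
step 2: output 1; order=[0,1]; indeg=(0,0,0,1,1,1,0)
step 3: output 2; order=[0,1,2]; indeg=(0,0,0,0,0,1,0)
step 4: output 3; order=[0,1,2,3]; indeg=(0,0,0,0,0,1,0)
step 5: output 4; order=[0,1,2,3,4]; indeg=(0,0,0,0,0,0,0)
step 6: output 5; order=[0,1,2,3,4,5]; indeg=(0,0,0,0,0,0,0)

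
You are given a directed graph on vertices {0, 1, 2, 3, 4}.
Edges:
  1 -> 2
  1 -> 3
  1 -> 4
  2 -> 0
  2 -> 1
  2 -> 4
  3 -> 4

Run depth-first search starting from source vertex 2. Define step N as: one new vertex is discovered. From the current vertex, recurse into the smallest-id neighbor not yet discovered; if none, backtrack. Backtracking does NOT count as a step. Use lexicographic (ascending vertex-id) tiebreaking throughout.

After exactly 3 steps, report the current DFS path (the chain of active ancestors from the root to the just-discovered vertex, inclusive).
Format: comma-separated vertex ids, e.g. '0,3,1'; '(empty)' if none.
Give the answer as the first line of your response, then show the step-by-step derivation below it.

2,1

step 1: discover 2; path=2; order=2
step 2: discover 0; path=2>0; order=2,0
step 3: discover 1; path=2>1; order=2,0,1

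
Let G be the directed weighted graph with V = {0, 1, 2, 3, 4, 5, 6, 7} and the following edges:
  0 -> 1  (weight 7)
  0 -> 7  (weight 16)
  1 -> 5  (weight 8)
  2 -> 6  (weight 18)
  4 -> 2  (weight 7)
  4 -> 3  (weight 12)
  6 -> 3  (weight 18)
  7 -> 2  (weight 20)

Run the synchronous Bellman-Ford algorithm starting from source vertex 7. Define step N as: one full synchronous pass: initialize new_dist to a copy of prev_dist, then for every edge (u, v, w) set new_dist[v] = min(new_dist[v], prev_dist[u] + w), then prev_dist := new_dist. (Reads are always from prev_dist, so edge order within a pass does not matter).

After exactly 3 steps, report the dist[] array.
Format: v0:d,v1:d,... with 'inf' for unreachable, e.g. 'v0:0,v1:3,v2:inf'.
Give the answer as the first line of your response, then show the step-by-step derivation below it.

v0:inf,v1:inf,v2:20,v3:56,v4:inf,v5:inf,v6:38,v7:0

step 1: dist = v0:inf,v1:inf,v2:20,v3:inf,v4:inf,v5:inf,v6:inf,v7:0
step 2: dist = v0:inf,v1:inf,v2:20,v3:inf,v4:inf,v5:inf,v6:38,v7:0
step 3: dist = v0:inf,v1:inf,v2:20,v3:56,v4:inf,v5:inf,v6:38,v7:0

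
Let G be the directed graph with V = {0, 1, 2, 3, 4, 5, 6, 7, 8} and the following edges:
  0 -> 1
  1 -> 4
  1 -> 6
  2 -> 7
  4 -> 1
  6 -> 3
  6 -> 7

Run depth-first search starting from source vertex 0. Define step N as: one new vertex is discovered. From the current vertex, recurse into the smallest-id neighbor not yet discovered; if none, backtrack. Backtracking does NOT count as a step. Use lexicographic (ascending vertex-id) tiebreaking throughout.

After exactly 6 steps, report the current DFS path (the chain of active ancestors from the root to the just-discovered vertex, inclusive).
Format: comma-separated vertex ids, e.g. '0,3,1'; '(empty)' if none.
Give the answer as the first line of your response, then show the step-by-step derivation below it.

0,1,6,7

step 1: discover 0; path=0; order=0
step 2: discover 1; path=0>1; order=0,1
step 3: discover 4; path=0>1>4; order=0,1,4
step 4: discover 6; path=0>1>6; order=0,1,4,6
step 5: discover 3; path=0>1>6>3; order=0,1,4,6,3
step 6: discover 7; path=0>1>6>7; order=0,1,4,6,3,7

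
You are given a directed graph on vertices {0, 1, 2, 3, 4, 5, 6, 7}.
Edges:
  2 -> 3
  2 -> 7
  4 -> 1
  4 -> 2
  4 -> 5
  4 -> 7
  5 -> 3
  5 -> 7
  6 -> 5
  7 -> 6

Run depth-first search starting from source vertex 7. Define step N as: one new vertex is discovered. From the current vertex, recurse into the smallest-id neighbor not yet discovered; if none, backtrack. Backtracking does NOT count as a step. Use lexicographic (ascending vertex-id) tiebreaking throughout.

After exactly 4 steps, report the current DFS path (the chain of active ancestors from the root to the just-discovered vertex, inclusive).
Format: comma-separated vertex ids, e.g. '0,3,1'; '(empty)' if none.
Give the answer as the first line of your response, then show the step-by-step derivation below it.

7,6,5,3

step 1: discover 7; path=7; order=7
step 2: discover 6; path=7>6; order=7,6
step 3: discover 5; path=7>6>5; order=7,6,5
step 4: discover 3; path=7>6>5>3; order=7,6,5,3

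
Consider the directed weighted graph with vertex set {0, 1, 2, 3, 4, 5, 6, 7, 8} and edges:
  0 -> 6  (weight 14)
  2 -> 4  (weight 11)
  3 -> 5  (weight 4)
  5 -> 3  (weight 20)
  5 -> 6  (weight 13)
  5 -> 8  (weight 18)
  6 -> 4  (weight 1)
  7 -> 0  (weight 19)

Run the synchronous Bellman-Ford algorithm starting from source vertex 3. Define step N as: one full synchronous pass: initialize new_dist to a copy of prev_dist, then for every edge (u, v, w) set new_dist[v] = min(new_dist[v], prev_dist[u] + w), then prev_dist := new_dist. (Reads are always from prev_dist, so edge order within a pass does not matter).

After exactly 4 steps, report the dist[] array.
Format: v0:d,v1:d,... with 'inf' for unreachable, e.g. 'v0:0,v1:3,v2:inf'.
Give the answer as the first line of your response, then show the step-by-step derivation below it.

v0:inf,v1:inf,v2:inf,v3:0,v4:18,v5:4,v6:17,v7:inf,v8:22

step 1: dist = v0:inf,v1:inf,v2:inf,v3:0,v4:inf,v5:4,v6:inf,v7:inf,v8:inf
step 2: dist = v0:inf,v1:inf,v2:inf,v3:0,v4:inf,v5:4,v6:17,v7:inf,v8:22
step 3: dist = v0:inf,v1:inf,v2:inf,v3:0,v4:18,v5:4,v6:17,v7:inf,v8:22
step 4: dist = v0:inf,v1:inf,v2:inf,v3:0,v4:18,v5:4,v6:17,v7:inf,v8:22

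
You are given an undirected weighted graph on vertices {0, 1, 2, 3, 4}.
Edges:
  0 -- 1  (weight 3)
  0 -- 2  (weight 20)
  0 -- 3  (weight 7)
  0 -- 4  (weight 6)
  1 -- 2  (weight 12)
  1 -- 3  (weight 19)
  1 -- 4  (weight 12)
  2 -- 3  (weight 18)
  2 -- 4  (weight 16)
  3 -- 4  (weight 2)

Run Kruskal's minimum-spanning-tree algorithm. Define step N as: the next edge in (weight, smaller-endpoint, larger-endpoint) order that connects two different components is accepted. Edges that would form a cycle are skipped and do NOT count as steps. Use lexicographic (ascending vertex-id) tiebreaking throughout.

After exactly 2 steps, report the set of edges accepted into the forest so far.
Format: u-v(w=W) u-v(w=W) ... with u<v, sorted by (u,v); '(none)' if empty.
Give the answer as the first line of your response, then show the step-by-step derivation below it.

0-1(w=3) 3-4(w=2)

step 1: add edge 3-4 (w=2); MST = {3-4(w=2)}
step 2: add edge 0-1 (w=3); MST = {0-1(w=3) 3-4(w=2)}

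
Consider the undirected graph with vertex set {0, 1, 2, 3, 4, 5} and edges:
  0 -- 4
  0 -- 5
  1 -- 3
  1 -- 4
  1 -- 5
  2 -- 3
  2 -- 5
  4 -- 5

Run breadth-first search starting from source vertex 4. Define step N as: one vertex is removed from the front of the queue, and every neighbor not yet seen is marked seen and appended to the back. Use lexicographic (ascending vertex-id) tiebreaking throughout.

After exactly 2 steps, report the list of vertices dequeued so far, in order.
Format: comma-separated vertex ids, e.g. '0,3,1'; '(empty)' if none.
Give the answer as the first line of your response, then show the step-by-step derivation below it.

4,0

step 1: dequeue 4; queue=[0,1,5]; order=4
step 2: dequeue 0; queue=[1,5]; order=4,0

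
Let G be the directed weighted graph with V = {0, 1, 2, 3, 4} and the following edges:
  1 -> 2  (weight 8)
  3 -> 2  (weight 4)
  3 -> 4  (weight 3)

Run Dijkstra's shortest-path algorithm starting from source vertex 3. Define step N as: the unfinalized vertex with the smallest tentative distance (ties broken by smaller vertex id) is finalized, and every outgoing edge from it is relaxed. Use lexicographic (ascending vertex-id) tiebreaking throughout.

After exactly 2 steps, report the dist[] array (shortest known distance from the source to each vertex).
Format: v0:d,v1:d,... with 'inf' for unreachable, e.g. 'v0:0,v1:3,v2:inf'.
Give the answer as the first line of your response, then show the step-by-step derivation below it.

v0:inf,v1:inf,v2:4,v3:0,v4:3

step 1: dist = v0:inf,v1:inf,v2:4,v3:0,v4:3
step 2: dist = v0:inf,v1:inf,v2:4,v3:0,v4:3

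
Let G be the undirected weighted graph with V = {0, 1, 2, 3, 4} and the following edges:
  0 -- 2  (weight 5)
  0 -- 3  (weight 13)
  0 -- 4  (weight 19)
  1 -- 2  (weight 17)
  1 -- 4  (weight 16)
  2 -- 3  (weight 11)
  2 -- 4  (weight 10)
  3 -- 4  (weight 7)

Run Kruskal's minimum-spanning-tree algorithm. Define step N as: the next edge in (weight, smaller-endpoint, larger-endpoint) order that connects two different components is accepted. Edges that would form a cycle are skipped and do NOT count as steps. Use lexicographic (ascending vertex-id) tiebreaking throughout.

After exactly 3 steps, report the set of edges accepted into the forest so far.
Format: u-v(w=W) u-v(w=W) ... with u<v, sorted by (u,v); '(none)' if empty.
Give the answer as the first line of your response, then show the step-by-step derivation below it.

0-2(w=5) 2-4(w=10) 3-4(w=7)

step 1: add edge 0-2 (w=5); MST = {0-2(w=5)}
step 2: add edge 3-4 (w=7); MST = {0-2(w=5) 3-4(w=7)}
step 3: add edge 2-4 (w=10); MST = {0-2(w=5) 2-4(w=10) 3-4(w=7)}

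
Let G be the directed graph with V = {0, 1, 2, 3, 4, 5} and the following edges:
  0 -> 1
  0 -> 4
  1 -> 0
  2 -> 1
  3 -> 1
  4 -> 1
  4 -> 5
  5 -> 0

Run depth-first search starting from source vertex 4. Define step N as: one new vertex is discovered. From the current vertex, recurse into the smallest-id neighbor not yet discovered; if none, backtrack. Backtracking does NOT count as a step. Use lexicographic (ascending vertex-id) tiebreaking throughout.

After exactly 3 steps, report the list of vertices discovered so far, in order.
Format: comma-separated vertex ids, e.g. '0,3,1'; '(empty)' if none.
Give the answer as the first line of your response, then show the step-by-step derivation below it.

4,1,0

step 1: discover 4; path=4; order=4
step 2: discover 1; path=4>1; order=4,1
step 3: discover 0; path=4>1>0; order=4,1,0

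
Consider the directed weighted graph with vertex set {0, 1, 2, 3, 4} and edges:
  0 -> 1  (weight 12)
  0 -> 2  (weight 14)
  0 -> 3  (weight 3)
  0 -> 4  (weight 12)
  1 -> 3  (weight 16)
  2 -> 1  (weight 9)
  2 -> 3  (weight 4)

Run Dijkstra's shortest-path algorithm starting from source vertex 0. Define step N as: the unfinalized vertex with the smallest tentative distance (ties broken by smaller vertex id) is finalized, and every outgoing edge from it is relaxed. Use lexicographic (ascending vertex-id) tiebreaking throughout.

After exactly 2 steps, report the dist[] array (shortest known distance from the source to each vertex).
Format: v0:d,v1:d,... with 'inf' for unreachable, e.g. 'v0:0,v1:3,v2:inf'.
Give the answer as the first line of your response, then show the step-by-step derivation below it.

v0:0,v1:12,v2:14,v3:3,v4:12

step 1: dist = v0:0,v1:12,v2:14,v3:3,v4:12
step 2: dist = v0:0,v1:12,v2:14,v3:3,v4:12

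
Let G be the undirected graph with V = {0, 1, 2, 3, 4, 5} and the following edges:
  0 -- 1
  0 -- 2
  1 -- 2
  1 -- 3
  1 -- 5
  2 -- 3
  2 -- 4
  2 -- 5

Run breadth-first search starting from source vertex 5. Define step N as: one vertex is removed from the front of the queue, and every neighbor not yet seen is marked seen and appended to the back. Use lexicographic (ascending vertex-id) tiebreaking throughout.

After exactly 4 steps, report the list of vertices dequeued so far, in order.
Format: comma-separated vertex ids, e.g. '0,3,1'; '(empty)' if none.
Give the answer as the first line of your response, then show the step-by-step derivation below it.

5,1,2,0

step 1: dequeue 5; queue=[1,2]; order=5
step 2: dequeue 1; queue=[2,0,3]; order=5,1
step 3: dequeue 2; queue=[0,3,4]; order=5,1,2
step 4: dequeue 0; queue=[3,4]; order=5,1,2,0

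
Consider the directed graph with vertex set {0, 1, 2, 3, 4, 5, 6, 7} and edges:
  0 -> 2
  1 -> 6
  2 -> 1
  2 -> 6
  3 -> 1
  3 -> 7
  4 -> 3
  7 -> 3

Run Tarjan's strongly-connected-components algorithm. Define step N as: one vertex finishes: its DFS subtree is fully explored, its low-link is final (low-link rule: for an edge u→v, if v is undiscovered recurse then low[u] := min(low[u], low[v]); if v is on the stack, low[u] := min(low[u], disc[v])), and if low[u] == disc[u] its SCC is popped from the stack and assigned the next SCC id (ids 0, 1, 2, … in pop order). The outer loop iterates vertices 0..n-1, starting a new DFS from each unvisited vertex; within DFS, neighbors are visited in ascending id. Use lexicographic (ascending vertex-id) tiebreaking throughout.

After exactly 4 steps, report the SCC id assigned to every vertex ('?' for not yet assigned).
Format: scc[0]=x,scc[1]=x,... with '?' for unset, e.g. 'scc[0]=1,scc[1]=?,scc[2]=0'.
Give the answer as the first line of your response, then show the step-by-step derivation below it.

scc[0]=3,scc[1]=1,scc[2]=2,scc[3]=?,scc[4]=?,scc[5]=?,scc[6]=0,scc[7]=?

step 1: low=(low[0]=0,low[1]=2,low[2]=1,low[3]=?,low[4]=?,low[5]=?,low[6]=3,low[7]=?); scc=(scc[0]=?,scc[1]=?,scc[2]=?,scc[3]=?,scc[4]=?,scc[5]=?,scc[6]=0,scc[7]=?)
step 2: low=(low[0]=0,low[1]=2,low[2]=1,low[3]=?,low[4]=?,low[5]=?,low[6]=3,low[7]=?); scc=(scc[0]=?,scc[1]=1,scc[2]=?,scc[3]=?,scc[4]=?,scc[5]=?,scc[6]=0,scc[7]=?)
step 3: low=(low[0]=0,low[1]=2,low[2]=1,low[3]=?,low[4]=?,low[5]=?,low[6]=3,low[7]=?); scc=(scc[0]=?,scc[1]=1,scc[2]=2,scc[3]=?,scc[4]=?,scc[5]=?,scc[6]=0,scc[7]=?)
step 4: low=(low[0]=0,low[1]=2,low[2]=1,low[3]=?,low[4]=?,low[5]=?,low[6]=3,low[7]=?); scc=(scc[0]=3,scc[1]=1,scc[2]=2,scc[3]=?,scc[4]=?,scc[5]=?,scc[6]=0,scc[7]=?)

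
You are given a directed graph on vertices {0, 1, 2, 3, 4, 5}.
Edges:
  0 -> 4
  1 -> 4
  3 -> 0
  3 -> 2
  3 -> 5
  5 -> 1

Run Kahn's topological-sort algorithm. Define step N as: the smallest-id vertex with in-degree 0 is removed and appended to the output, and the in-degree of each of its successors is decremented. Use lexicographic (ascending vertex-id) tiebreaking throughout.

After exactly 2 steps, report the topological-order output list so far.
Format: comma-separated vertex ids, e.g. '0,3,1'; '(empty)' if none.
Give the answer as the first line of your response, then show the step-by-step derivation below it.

3,0

step 1: output 3; order=[3]; indeg=(0,1,0,0,2,0)
step 2: output 0; order=[3,0]; indeg=(0,1,0,0,1,0)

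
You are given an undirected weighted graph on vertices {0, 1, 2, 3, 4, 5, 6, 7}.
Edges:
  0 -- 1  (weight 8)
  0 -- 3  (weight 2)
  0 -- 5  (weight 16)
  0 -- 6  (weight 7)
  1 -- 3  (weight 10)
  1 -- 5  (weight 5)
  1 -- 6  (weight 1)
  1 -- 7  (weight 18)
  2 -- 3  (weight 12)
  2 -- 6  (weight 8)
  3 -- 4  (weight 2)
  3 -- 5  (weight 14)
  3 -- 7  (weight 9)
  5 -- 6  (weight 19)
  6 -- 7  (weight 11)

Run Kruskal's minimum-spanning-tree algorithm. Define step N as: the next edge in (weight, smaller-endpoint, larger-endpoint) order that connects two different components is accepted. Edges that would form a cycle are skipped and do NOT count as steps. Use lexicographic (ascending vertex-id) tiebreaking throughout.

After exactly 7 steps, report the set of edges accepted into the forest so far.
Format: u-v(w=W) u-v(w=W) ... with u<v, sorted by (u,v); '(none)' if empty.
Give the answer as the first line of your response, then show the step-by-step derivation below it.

0-3(w=2) 0-6(w=7) 1-5(w=5) 1-6(w=1) 2-6(w=8) 3-4(w=2) 3-7(w=9)

step 1: add edge 1-6 (w=1); MST = {1-6(w=1)}
step 2: add edge 0-3 (w=2); MST = {0-3(w=2) 1-6(w=1)}
step 3: add edge 3-4 (w=2); MST = {0-3(w=2) 1-6(w=1) 3-4(w=2)}
step 4: add edge 1-5 (w=5); MST = {0-3(w=2) 1-5(w=5) 1-6(w=1) 3-4(w=2)}
step 5: add edge 0-6 (w=7); MST = {0-3(w=2) 0-6(w=7) 1-5(w=5) 1-6(w=1) 3-4(w=2)}
step 6: add edge 2-6 (w=8); MST = {0-3(w=2) 0-6(w=7) 1-5(w=5) 1-6(w=1) 2-6(w=8) 3-4(w=2)}
step 7: add edge 3-7 (w=9); MST = {0-3(w=2) 0-6(w=7) 1-5(w=5) 1-6(w=1) 2-6(w=8) 3-4(w=2) 3-7(w=9)}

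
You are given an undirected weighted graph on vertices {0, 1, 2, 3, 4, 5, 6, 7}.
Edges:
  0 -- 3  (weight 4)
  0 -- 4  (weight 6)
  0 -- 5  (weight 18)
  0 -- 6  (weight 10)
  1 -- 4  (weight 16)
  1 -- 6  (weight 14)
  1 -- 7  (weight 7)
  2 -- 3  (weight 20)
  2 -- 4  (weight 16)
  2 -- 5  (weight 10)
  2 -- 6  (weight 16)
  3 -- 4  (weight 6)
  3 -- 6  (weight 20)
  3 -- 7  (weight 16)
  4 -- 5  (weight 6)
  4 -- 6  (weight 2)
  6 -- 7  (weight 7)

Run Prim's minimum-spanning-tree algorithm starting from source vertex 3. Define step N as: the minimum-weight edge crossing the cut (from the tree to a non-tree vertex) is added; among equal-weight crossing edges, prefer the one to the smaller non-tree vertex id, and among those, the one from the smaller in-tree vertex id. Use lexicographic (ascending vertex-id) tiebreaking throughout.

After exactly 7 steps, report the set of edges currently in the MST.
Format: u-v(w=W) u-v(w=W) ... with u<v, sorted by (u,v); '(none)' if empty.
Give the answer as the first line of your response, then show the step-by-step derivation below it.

0-3(w=4) 0-4(w=6) 1-7(w=7) 2-5(w=10) 4-5(w=6) 4-6(w=2) 6-7(w=7)

step 1: add edge 0-3 (w=4); MST = {0-3(w=4)}
step 2: add edge 0-4 (w=6); MST = {0-3(w=4) 0-4(w=6)}
step 3: add edge 4-6 (w=2); MST = {0-3(w=4) 0-4(w=6) 4-6(w=2)}
step 4: add edge 4-5 (w=6); MST = {0-3(w=4) 0-4(w=6) 4-5(w=6) 4-6(w=2)}
step 5: add edge 6-7 (w=7); MST = {0-3(w=4) 0-4(w=6) 4-5(w=6) 4-6(w=2) 6-7(w=7)}
step 6: add edge 1-7 (w=7); MST = {0-3(w=4) 0-4(w=6) 1-7(w=7) 4-5(w=6) 4-6(w=2) 6-7(w=7)}
step 7: add edge 2-5 (w=10); MST = {0-3(w=4) 0-4(w=6) 1-7(w=7) 2-5(w=10) 4-5(w=6) 4-6(w=2) 6-7(w=7)}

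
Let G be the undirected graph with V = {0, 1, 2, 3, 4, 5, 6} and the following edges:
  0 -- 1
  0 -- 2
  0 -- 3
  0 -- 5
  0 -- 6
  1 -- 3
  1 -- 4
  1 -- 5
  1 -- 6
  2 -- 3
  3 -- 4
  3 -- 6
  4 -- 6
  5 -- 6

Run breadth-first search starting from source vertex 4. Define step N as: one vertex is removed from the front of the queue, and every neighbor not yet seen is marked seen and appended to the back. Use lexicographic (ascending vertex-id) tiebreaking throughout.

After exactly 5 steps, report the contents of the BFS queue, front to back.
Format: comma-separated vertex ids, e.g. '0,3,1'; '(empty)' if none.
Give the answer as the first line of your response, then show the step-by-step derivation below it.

5,2

step 1: dequeue 4; queue=[1,3,6]; order=4
step 2: dequeue 1; queue=[3,6,0,5]; order=4,1
step 3: dequeue 3; queue=[6,0,5,2]; order=4,1,3
step 4: dequeue 6; queue=[0,5,2]; order=4,1,3,6
step 5: dequeue 0; queue=[5,2]; order=4,1,3,6,0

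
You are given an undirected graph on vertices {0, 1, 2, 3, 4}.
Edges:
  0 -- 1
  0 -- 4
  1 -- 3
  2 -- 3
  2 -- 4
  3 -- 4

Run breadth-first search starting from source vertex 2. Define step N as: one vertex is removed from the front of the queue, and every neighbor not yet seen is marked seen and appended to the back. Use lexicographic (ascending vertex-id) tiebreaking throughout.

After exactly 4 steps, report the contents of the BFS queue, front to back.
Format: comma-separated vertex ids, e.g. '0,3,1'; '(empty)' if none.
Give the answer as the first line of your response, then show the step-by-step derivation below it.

0

step 1: dequeue 2; queue=[3,4]; order=2
step 2: dequeue 3; queue=[4,1]; order=2,3
step 3: dequeue 4; queue=[1,0]; order=2,3,4
step 4: dequeue 1; queue=[0]; order=2,3,4,1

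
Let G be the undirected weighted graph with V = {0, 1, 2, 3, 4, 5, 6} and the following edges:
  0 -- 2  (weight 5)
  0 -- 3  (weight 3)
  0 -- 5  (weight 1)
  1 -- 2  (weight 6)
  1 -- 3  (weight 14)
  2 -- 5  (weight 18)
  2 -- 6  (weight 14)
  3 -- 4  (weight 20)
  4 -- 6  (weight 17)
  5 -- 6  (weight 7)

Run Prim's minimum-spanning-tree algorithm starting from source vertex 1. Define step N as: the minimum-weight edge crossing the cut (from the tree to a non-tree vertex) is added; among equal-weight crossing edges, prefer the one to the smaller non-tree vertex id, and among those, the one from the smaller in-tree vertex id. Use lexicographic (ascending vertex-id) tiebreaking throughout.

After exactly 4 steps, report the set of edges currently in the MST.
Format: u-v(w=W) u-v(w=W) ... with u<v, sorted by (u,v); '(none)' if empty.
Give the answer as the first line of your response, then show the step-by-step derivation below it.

0-2(w=5) 0-3(w=3) 0-5(w=1) 1-2(w=6)

step 1: add edge 1-2 (w=6); MST = {1-2(w=6)}
step 2: add edge 0-2 (w=5); MST = {0-2(w=5) 1-2(w=6)}
step 3: add edge 0-5 (w=1); MST = {0-2(w=5) 0-5(w=1) 1-2(w=6)}
step 4: add edge 0-3 (w=3); MST = {0-2(w=5) 0-3(w=3) 0-5(w=1) 1-2(w=6)}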